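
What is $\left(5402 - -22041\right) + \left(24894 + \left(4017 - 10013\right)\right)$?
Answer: $46341$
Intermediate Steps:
$\left(5402 - -22041\right) + \left(24894 + \left(4017 - 10013\right)\right) = \left(5402 + 22041\right) + \left(24894 - 5996\right) = 27443 + 18898 = 46341$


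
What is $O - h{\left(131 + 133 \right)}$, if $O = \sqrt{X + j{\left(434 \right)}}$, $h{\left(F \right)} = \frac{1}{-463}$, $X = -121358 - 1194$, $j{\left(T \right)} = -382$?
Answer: $\frac{1}{463} + i \sqrt{122934} \approx 0.0021598 + 350.62 i$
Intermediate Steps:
$X = -122552$
$h{\left(F \right)} = - \frac{1}{463}$
$O = i \sqrt{122934}$ ($O = \sqrt{-122552 - 382} = \sqrt{-122934} = i \sqrt{122934} \approx 350.62 i$)
$O - h{\left(131 + 133 \right)} = i \sqrt{122934} - - \frac{1}{463} = i \sqrt{122934} + \frac{1}{463} = \frac{1}{463} + i \sqrt{122934}$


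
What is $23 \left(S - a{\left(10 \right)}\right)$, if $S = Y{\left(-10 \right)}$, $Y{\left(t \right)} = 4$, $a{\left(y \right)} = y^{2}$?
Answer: $-2208$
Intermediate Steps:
$S = 4$
$23 \left(S - a{\left(10 \right)}\right) = 23 \left(4 - 10^{2}\right) = 23 \left(4 - 100\right) = 23 \left(-96\right) = -2208$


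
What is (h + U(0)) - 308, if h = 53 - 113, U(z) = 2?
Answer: -366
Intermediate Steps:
h = -60
(h + U(0)) - 308 = (-60 + 2) - 308 = -58 - 308 = -366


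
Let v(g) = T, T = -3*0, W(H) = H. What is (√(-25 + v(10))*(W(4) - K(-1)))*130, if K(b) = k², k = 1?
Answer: 1950*I ≈ 1950.0*I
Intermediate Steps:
T = 0
v(g) = 0
K(b) = 1 (K(b) = 1² = 1)
(√(-25 + v(10))*(W(4) - K(-1)))*130 = (√(-25 + 0)*(4 - 1*1))*130 = (√(-25)*(4 - 1))*130 = ((5*I)*3)*130 = (15*I)*130 = 1950*I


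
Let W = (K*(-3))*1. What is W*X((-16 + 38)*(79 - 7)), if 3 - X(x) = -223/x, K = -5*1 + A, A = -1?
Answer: 4975/88 ≈ 56.534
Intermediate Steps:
K = -6 (K = -5*1 - 1 = -5 - 1 = -6)
W = 18 (W = -6*(-3)*1 = 18*1 = 18)
X(x) = 3 + 223/x (X(x) = 3 - (-223)/x = 3 + 223/x)
W*X((-16 + 38)*(79 - 7)) = 18*(3 + 223/(((-16 + 38)*(79 - 7)))) = 18*(3 + 223/((22*72))) = 18*(3 + 223/1584) = 18*(4975/1584) = 4975/88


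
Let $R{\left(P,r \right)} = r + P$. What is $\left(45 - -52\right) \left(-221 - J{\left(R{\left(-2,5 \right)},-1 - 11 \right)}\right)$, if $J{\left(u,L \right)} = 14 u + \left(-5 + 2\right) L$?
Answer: $-29003$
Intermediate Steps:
$R{\left(P,r \right)} = P + r$
$J{\left(u,L \right)} = - 3 L + 14 u$ ($J{\left(u,L \right)} = 14 u - 3 L = - 3 L + 14 u$)
$\left(45 - -52\right) \left(-221 - J{\left(R{\left(-2,5 \right)},-1 - 11 \right)}\right) = \left(45 - -52\right) \left(-221 - \left(- 3 \left(-1 - 11\right) + 14 \left(-2 + 5\right)\right)\right) = \left(45 + 52\right) \left(-221 - \left(\left(-3\right) \left(-12\right) + 14 \cdot 3\right)\right) = 97 \left(-221 - \left(36 + 42\right)\right) = 97 \left(-221 - 78\right) = 97 \left(-299\right) = -29003$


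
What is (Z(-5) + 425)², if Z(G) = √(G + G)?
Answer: (425 + I*√10)² ≈ 1.8062e+5 + 2688.0*I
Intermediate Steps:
Z(G) = √2*√G (Z(G) = √(2*G) = √2*√G)
(Z(-5) + 425)² = (√2*√(-5) + 425)² = (√2*(I*√5) + 425)² = (I*√10 + 425)² = (425 + I*√10)²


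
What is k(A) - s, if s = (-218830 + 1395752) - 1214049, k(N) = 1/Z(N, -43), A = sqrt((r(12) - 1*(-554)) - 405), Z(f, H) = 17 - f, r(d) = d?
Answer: 4752273/128 + sqrt(161)/128 ≈ 37127.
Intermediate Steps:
A = sqrt(161) (A = sqrt((12 - 1*(-554)) - 405) = sqrt((12 + 554) - 405) = sqrt(566 - 405) = sqrt(161) ≈ 12.689)
k(N) = 1/(17 - N)
s = -37127 (s = 1176922 - 1214049 = -37127)
k(A) - s = -1/(-17 + sqrt(161)) - 1*(-37127) = -1/(-17 + sqrt(161)) + 37127 = 37127 - 1/(-17 + sqrt(161))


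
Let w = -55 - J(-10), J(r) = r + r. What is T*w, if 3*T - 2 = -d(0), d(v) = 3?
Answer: 35/3 ≈ 11.667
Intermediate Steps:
J(r) = 2*r
w = -35 (w = -55 - 2*(-10) = -55 - 1*(-20) = -55 + 20 = -35)
T = -⅓ (T = ⅔ + (-1*3)/3 = ⅔ + (⅓)*(-3) = ⅔ - 1 = -⅓ ≈ -0.33333)
T*w = -⅓*(-35) = 35/3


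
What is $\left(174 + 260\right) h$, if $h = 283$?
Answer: $122822$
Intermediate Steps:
$\left(174 + 260\right) h = \left(174 + 260\right) 283 = 434 \cdot 283 = 122822$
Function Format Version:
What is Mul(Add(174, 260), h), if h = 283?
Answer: 122822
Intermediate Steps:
Mul(Add(174, 260), h) = Mul(Add(174, 260), 283) = Mul(434, 283) = 122822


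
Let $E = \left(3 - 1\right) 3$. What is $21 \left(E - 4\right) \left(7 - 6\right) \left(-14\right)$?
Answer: $-588$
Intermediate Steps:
$E = 6$ ($E = 2 \cdot 3 = 6$)
$21 \left(E - 4\right) \left(7 - 6\right) \left(-14\right) = 21 \left(6 - 4\right) \left(7 - 6\right) \left(-14\right) = 21 \cdot 2 \cdot 1 \left(-14\right) = 21 \cdot 2 \left(-14\right) = 42 \left(-14\right) = -588$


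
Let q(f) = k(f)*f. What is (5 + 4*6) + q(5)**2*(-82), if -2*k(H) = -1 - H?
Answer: -18421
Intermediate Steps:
k(H) = 1/2 + H/2 (k(H) = -(-1 - H)/2 = 1/2 + H/2)
q(f) = f*(1/2 + f/2) (q(f) = (1/2 + f/2)*f = f*(1/2 + f/2))
(5 + 4*6) + q(5)**2*(-82) = (5 + 4*6) + ((1/2)*5*(1 + 5))**2*(-82) = (5 + 24) + ((1/2)*5*6)**2*(-82) = 29 + 15**2*(-82) = 29 + 225*(-82) = 29 - 18450 = -18421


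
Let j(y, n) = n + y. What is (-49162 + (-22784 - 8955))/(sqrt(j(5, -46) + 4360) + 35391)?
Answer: -2863167291/1252518562 + 80901*sqrt(4319)/1252518562 ≈ -2.2817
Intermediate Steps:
(-49162 + (-22784 - 8955))/(sqrt(j(5, -46) + 4360) + 35391) = (-49162 + (-22784 - 8955))/(sqrt((-46 + 5) + 4360) + 35391) = (-49162 - 31739)/(sqrt(-41 + 4360) + 35391) = -80901/(sqrt(4319) + 35391) = -80901/(35391 + sqrt(4319))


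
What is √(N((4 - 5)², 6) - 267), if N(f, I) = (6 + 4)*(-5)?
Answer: I*√317 ≈ 17.805*I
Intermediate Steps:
N(f, I) = -50 (N(f, I) = 10*(-5) = -50)
√(N((4 - 5)², 6) - 267) = √(-50 - 267) = √(-317) = I*√317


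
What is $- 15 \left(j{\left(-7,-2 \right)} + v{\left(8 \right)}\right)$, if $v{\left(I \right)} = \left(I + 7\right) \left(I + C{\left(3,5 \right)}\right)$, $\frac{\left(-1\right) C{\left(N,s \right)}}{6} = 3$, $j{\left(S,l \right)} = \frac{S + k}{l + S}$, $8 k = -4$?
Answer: $\frac{4475}{2} \approx 2237.5$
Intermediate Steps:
$k = - \frac{1}{2}$ ($k = \frac{1}{8} \left(-4\right) = - \frac{1}{2} \approx -0.5$)
$j{\left(S,l \right)} = \frac{- \frac{1}{2} + S}{S + l}$ ($j{\left(S,l \right)} = \frac{S - \frac{1}{2}}{l + S} = \frac{- \frac{1}{2} + S}{S + l}$)
$C{\left(N,s \right)} = -18$ ($C{\left(N,s \right)} = \left(-6\right) 3 = -18$)
$v{\left(I \right)} = \left(-18 + I\right) \left(7 + I\right)$ ($v{\left(I \right)} = \left(I + 7\right) \left(I - 18\right) = \left(7 + I\right) \left(-18 + I\right) = \left(-18 + I\right) \left(7 + I\right)$)
$- 15 \left(j{\left(-7,-2 \right)} + v{\left(8 \right)}\right) = - 15 \left(\frac{- \frac{1}{2} - 7}{-7 - 2} - \left(214 - 64\right)\right) = - 15 \left(\frac{1}{-9} \left(- \frac{15}{2}\right) - 150\right) = - 15 \left(\left(- \frac{1}{9}\right) \left(- \frac{15}{2}\right) - 150\right) = - 15 \left(\frac{5}{6} - 150\right) = \left(-15\right) \left(- \frac{895}{6}\right) = \frac{4475}{2}$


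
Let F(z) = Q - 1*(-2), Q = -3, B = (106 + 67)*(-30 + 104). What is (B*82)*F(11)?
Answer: -1049764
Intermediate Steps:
B = 12802 (B = 173*74 = 12802)
F(z) = -1 (F(z) = -3 - 1*(-2) = -3 + 2 = -1)
(B*82)*F(11) = (12802*82)*(-1) = 1049764*(-1) = -1049764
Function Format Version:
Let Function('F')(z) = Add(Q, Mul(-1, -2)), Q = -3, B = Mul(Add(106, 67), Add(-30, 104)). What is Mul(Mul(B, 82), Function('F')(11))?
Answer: -1049764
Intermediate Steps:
B = 12802 (B = Mul(173, 74) = 12802)
Function('F')(z) = -1 (Function('F')(z) = Add(-3, Mul(-1, -2)) = Add(-3, 2) = -1)
Mul(Mul(B, 82), Function('F')(11)) = Mul(Mul(12802, 82), -1) = Mul(1049764, -1) = -1049764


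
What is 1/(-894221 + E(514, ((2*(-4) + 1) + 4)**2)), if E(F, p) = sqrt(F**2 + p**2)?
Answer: -894221/799630932564 - sqrt(264277)/799630932564 ≈ -1.1189e-6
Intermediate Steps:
1/(-894221 + E(514, ((2*(-4) + 1) + 4)**2)) = 1/(-894221 + sqrt(514**2 + (((2*(-4) + 1) + 4)**2)**2)) = 1/(-894221 + sqrt(264196 + (((-8 + 1) + 4)**2)**2)) = 1/(-894221 + sqrt(264196 + ((-7 + 4)**2)**2)) = 1/(-894221 + sqrt(264196 + ((-3)**2)**2)) = 1/(-894221 + sqrt(264196 + 9**2)) = 1/(-894221 + sqrt(264196 + 81)) = 1/(-894221 + sqrt(264277))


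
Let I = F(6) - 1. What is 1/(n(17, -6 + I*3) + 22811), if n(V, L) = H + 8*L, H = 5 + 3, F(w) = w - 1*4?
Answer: 1/22795 ≈ 4.3869e-5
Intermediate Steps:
F(w) = -4 + w (F(w) = w - 4 = -4 + w)
I = 1 (I = (-4 + 6) - 1 = 2 - 1 = 1)
H = 8
n(V, L) = 8 + 8*L
1/(n(17, -6 + I*3) + 22811) = 1/((8 + 8*(-6 + 1*3)) + 22811) = 1/((8 + 8*(-6 + 3)) + 22811) = 1/((8 + 8*(-3)) + 22811) = 1/((8 - 24) + 22811) = 1/(-16 + 22811) = 1/22795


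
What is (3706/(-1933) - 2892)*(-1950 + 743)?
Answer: 6751887994/1933 ≈ 3.4930e+6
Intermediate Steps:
(3706/(-1933) - 2892)*(-1950 + 743) = (3706*(-1/1933) - 2892)*(-1207) = (-3706/1933 - 2892)*(-1207) = -5593942/1933*(-1207) = 6751887994/1933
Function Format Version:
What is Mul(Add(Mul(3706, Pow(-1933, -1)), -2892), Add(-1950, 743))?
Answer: Rational(6751887994, 1933) ≈ 3.4930e+6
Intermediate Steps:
Mul(Add(Mul(3706, Pow(-1933, -1)), -2892), Add(-1950, 743)) = Mul(Add(Mul(3706, Rational(-1, 1933)), -2892), -1207) = Mul(Add(Rational(-3706, 1933), -2892), -1207) = Mul(Rational(-5593942, 1933), -1207) = Rational(6751887994, 1933)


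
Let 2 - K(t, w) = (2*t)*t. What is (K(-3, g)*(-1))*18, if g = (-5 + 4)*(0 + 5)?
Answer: 288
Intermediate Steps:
g = -5 (g = -1*5 = -5)
K(t, w) = 2 - 2*t² (K(t, w) = 2 - 2*t*t = 2 - 2*t²)
(K(-3, g)*(-1))*18 = ((2 - 2*(-3)²)*(-1))*18 = ((2 - 2*9)*(-1))*18 = ((2 - 18)*(-1))*18 = -16*(-1)*18 = 16*18 = 288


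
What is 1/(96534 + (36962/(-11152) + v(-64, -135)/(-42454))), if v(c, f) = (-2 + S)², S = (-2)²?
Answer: 118361752/11425541060229 ≈ 1.0359e-5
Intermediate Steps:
S = 4
v(c, f) = 4 (v(c, f) = (-2 + 4)² = 2² = 4)
1/(96534 + (36962/(-11152) + v(-64, -135)/(-42454))) = 1/(96534 + (36962/(-11152) + 4/(-42454))) = 1/(96534 + (36962*(-1/11152) + 4*(-1/42454))) = 1/(96534 + (-18481/5576 - 2/21227)) = 1/(96534 - 392307339/118361752) = 1/(11425541060229/118361752) = 118361752/11425541060229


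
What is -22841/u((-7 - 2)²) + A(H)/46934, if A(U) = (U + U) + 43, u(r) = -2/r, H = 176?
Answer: 21708394951/23467 ≈ 9.2506e+5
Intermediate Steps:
A(U) = 43 + 2*U (A(U) = 2*U + 43 = 43 + 2*U)
-22841/u((-7 - 2)²) + A(H)/46934 = -22841*(-(-7 - 2)²/2) + (43 + 2*176)/46934 = -22841/((-2/((-9)²))) + (43 + 352)*(1/46934) = -22841/((-2/81)) + 395*(1/46934) = -22841/((-2*1/81)) + 395/46934 = -22841/(-2/81) + 395/46934 = -22841*(-81/2) + 395/46934 = 1850121/2 + 395/46934 = 21708394951/23467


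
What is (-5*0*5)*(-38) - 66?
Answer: -66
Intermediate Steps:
(-5*0*5)*(-38) - 66 = (0*5)*(-38) - 66 = 0*(-38) - 66 = 0 - 66 = -66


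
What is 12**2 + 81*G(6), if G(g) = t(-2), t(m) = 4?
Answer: 468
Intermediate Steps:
G(g) = 4
12**2 + 81*G(6) = 12**2 + 81*4 = 144 + 324 = 468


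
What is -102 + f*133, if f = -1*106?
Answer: -14200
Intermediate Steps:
f = -106
-102 + f*133 = -102 - 106*133 = -102 - 14098 = -14200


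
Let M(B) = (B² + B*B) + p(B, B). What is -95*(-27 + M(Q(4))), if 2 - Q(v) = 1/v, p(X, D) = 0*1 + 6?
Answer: 11305/8 ≈ 1413.1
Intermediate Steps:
p(X, D) = 6 (p(X, D) = 0 + 6 = 6)
Q(v) = 2 - 1/v
M(B) = 6 + 2*B² (M(B) = (B² + B*B) + 6 = (B² + B²) + 6 = 2*B² + 6 = 6 + 2*B²)
-95*(-27 + M(Q(4))) = -95*(-27 + (6 + 2*(2 - 1/4)²)) = -95*(-27 + (6 + 2*(2 - 1*¼)²)) = -95*(-27 + (6 + 2*(2 - ¼)²)) = -95*(-27 + (6 + 2*(7/4)²)) = -95*(-27 + (6 + 2*(49/16))) = -95*(-27 + (6 + 49/8)) = -95*(-27 + 97/8) = -95*(-119/8) = 11305/8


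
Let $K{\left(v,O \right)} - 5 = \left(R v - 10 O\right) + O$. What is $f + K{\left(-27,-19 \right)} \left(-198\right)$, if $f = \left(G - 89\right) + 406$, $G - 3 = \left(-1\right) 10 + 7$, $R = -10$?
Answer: $-87991$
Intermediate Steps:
$K{\left(v,O \right)} = 5 - 10 v - 9 O$ ($K{\left(v,O \right)} = 5 - \left(9 O + 10 v\right) = 5 - 10 v - 9 O$)
$G = 0$ ($G = 3 + \left(\left(-1\right) 10 + 7\right) = 3 + \left(-10 + 7\right) = 3 - 3 = 0$)
$f = 317$ ($f = \left(0 - 89\right) + 406 = -89 + 406 = 317$)
$f + K{\left(-27,-19 \right)} \left(-198\right) = 317 + \left(5 - -270 - -171\right) \left(-198\right) = 317 + \left(5 + 270 + 171\right) \left(-198\right) = 317 + 446 \left(-198\right) = 317 - 88308 = -87991$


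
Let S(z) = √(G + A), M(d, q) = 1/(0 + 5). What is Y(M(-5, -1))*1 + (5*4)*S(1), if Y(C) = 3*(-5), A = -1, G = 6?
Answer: -15 + 20*√5 ≈ 29.721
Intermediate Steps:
M(d, q) = ⅕ (M(d, q) = 1/5 = ⅕)
Y(C) = -15
S(z) = √5 (S(z) = √(6 - 1) = √5)
Y(M(-5, -1))*1 + (5*4)*S(1) = -15*1 + (5*4)*√5 = -15 + 20*√5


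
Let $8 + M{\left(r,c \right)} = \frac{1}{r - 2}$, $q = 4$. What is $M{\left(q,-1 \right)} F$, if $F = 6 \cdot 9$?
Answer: $-405$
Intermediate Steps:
$F = 54$
$M{\left(r,c \right)} = -8 + \frac{1}{-2 + r}$ ($M{\left(r,c \right)} = -8 + \frac{1}{r - 2} = -8 + \frac{1}{-2 + r}$)
$M{\left(q,-1 \right)} F = \frac{17 - 32}{-2 + 4} \cdot 54 = \frac{17 - 32}{2} \cdot 54 = \frac{1}{2} \left(-15\right) 54 = \left(- \frac{15}{2}\right) 54 = -405$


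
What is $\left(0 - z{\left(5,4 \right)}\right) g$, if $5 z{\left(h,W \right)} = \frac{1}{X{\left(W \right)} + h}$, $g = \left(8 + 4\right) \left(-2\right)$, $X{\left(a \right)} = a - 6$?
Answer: $\frac{8}{5} \approx 1.6$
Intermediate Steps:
$X{\left(a \right)} = -6 + a$ ($X{\left(a \right)} = a - 6 = -6 + a$)
$g = -24$ ($g = 12 \left(-2\right) = -24$)
$z{\left(h,W \right)} = \frac{1}{5 \left(-6 + W + h\right)}$ ($z{\left(h,W \right)} = \frac{1}{5 \left(\left(-6 + W\right) + h\right)} = \frac{1}{5 \left(-6 + W + h\right)}$)
$\left(0 - z{\left(5,4 \right)}\right) g = \left(0 - \frac{1}{5 \left(-6 + 4 + 5\right)}\right) \left(-24\right) = \left(0 - \frac{1}{5 \cdot 3}\right) \left(-24\right) = \left(0 - \frac{1}{5} \cdot \frac{1}{3}\right) \left(-24\right) = \left(0 - \frac{1}{15}\right) \left(-24\right) = \left(- \frac{1}{15}\right) \left(-24\right) = \frac{8}{5}$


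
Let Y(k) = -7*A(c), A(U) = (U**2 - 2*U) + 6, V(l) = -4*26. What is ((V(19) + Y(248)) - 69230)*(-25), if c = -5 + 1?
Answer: 1738600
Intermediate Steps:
V(l) = -104
c = -4
A(U) = 6 + U**2 - 2*U
Y(k) = -210 (Y(k) = -7*(6 + (-4)**2 - 2*(-4)) = -7*(6 + 16 + 8) = -7*30 = -210)
((V(19) + Y(248)) - 69230)*(-25) = ((-104 - 210) - 69230)*(-25) = (-314 - 69230)*(-25) = -69544*(-25) = 1738600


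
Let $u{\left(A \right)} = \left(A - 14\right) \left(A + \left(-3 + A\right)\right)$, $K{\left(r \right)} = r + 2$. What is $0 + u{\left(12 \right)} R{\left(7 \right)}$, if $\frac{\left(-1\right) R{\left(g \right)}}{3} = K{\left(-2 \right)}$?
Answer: $0$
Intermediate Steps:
$K{\left(r \right)} = 2 + r$
$R{\left(g \right)} = 0$ ($R{\left(g \right)} = - 3 \left(2 - 2\right) = \left(-3\right) 0 = 0$)
$u{\left(A \right)} = \left(-14 + A\right) \left(-3 + 2 A\right)$
$0 + u{\left(12 \right)} R{\left(7 \right)} = 0 + \left(42 - 372 + 2 \cdot 12^{2}\right) 0 = 0 + \left(42 - 372 + 2 \cdot 144\right) 0 = 0 + \left(42 - 372 + 288\right) 0 = 0 - 0 = 0 + 0 = 0$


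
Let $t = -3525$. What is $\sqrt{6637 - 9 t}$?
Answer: $\sqrt{38362} \approx 195.86$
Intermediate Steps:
$\sqrt{6637 - 9 t} = \sqrt{6637 - -31725} = \sqrt{6637 + 31725} = \sqrt{38362}$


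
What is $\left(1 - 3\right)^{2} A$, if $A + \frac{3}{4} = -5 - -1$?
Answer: $-19$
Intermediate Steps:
$A = - \frac{19}{4}$ ($A = - \frac{3}{4} - 4 = - \frac{19}{4} \approx -4.75$)
$\left(1 - 3\right)^{2} A = \left(1 - 3\right)^{2} \left(- \frac{19}{4}\right) = \left(-2\right)^{2} \left(- \frac{19}{4}\right) = 4 \left(- \frac{19}{4}\right) = -19$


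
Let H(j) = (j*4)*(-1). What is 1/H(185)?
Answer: -1/740 ≈ -0.0013514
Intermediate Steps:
H(j) = -4*j (H(j) = (4*j)*(-1) = -4*j)
1/H(185) = 1/(-4*185) = 1/(-740) = -1/740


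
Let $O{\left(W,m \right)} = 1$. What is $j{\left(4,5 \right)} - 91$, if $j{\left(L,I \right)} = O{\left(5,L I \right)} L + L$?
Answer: $-83$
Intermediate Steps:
$j{\left(L,I \right)} = 2 L$ ($j{\left(L,I \right)} = 1 L + L = L + L = 2 L$)
$j{\left(4,5 \right)} - 91 = 2 \cdot 4 - 91 = 8 - 91 = -83$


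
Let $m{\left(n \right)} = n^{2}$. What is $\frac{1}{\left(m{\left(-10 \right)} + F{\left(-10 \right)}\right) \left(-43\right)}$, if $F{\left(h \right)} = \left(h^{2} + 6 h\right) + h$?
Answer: $- \frac{1}{5590} \approx -0.00017889$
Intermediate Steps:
$F{\left(h \right)} = h^{2} + 7 h$
$\frac{1}{\left(m{\left(-10 \right)} + F{\left(-10 \right)}\right) \left(-43\right)} = \frac{1}{\left(\left(-10\right)^{2} - 10 \left(7 - 10\right)\right) \left(-43\right)} = \frac{1}{\left(100 - -30\right) \left(-43\right)} = \frac{1}{\left(100 + 30\right) \left(-43\right)} = \frac{1}{130 \left(-43\right)} = \frac{1}{-5590} = - \frac{1}{5590}$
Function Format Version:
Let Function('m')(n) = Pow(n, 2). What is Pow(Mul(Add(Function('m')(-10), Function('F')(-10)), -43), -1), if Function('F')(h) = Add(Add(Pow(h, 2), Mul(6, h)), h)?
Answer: Rational(-1, 5590) ≈ -0.00017889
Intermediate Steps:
Function('F')(h) = Add(Pow(h, 2), Mul(7, h))
Pow(Mul(Add(Function('m')(-10), Function('F')(-10)), -43), -1) = Pow(Mul(Add(Pow(-10, 2), Mul(-10, Add(7, -10))), -43), -1) = Pow(Mul(Add(100, Mul(-10, -3)), -43), -1) = Pow(Mul(Add(100, 30), -43), -1) = Pow(Mul(130, -43), -1) = Pow(-5590, -1) = Rational(-1, 5590)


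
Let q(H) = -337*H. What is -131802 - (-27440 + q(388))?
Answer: 26394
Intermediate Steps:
-131802 - (-27440 + q(388)) = -131802 - (-27440 - 337*388) = -131802 - (-27440 - 130756) = -131802 - 1*(-158196) = -131802 + 158196 = 26394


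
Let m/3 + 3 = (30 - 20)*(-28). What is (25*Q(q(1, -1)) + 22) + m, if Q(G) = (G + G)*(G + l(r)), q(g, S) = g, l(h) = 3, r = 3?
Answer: -627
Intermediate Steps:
Q(G) = 2*G*(3 + G) (Q(G) = (G + G)*(G + 3) = (2*G)*(3 + G) = 2*G*(3 + G))
m = -849 (m = -9 + 3*((30 - 20)*(-28)) = -9 + 3*(10*(-28)) = -9 + 3*(-280) = -9 - 840 = -849)
(25*Q(q(1, -1)) + 22) + m = (25*(2*1*(3 + 1)) + 22) - 849 = (25*(2*1*4) + 22) - 849 = (25*8 + 22) - 849 = (200 + 22) - 849 = 222 - 849 = -627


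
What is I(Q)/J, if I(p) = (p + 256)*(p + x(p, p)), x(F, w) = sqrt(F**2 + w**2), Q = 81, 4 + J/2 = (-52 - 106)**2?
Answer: 9099/16640 + 9099*sqrt(2)/16640 ≈ 1.3201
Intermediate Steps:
J = 49920 (J = -8 + 2*(-52 - 106)**2 = -8 + 2*(-158)**2 = -8 + 2*24964 = -8 + 49928 = 49920)
I(p) = (256 + p)*(p + sqrt(2)*sqrt(p**2)) (I(p) = (p + 256)*(p + sqrt(p**2 + p**2)) = (256 + p)*(p + sqrt(2*p**2)) = (256 + p)*(p + sqrt(2)*sqrt(p**2)))
I(Q)/J = (81**2 + 256*81 + 256*sqrt(2)*sqrt(81**2) + 81*sqrt(2)*sqrt(81**2))/49920 = (6561 + 20736 + 256*sqrt(2)*sqrt(6561) + 81*sqrt(2)*sqrt(6561))*(1/49920) = (6561 + 20736 + 256*sqrt(2)*81 + 81*sqrt(2)*81)*(1/49920) = (6561 + 20736 + 20736*sqrt(2) + 6561*sqrt(2))*(1/49920) = (27297 + 27297*sqrt(2))*(1/49920) = 9099/16640 + 9099*sqrt(2)/16640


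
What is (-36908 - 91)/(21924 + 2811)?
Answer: -12333/8245 ≈ -1.4958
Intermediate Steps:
(-36908 - 91)/(21924 + 2811) = -36999/24735 = -36999*1/24735 = -12333/8245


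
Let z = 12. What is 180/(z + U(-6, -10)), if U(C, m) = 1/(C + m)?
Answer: 2880/191 ≈ 15.079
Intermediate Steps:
180/(z + U(-6, -10)) = 180/(12 + 1/(-6 - 10)) = 180/(12 + 1/(-16)) = 180/(12 - 1/16) = 180/(191/16) = 180*(16/191) = 2880/191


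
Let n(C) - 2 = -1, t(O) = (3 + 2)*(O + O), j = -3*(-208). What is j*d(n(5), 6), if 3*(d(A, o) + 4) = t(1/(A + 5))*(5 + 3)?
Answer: 832/3 ≈ 277.33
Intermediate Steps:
j = 624
t(O) = 10*O (t(O) = 5*(2*O) = 10*O)
n(C) = 1 (n(C) = 2 - 1 = 1)
d(A, o) = -4 + 80/(3*(5 + A)) (d(A, o) = -4 + ((10/(A + 5))*(5 + 3))/3 = -4 + ((10/(5 + A))*8)/3 = -4 + (80/(5 + A))/3 = -4 + 80/(3*(5 + A)))
j*d(n(5), 6) = 624*(4*(5 - 3*1)/(3*(5 + 1))) = 624*((4/3)*(5 - 3)/6) = 624*((4/3)*(⅙)*2) = 624*(4/9) = 832/3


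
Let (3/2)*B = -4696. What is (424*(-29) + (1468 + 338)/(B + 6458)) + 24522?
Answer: 8717525/713 ≈ 12227.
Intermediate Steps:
B = -9392/3 (B = (2/3)*(-4696) = -9392/3 ≈ -3130.7)
(424*(-29) + (1468 + 338)/(B + 6458)) + 24522 = (424*(-29) + (1468 + 338)/(-9392/3 + 6458)) + 24522 = (-12296 + 1806/(9982/3)) + 24522 = (-12296 + 1806*(3/9982)) + 24522 = (-12296 + 387/713) + 24522 = -8766661/713 + 24522 = 8717525/713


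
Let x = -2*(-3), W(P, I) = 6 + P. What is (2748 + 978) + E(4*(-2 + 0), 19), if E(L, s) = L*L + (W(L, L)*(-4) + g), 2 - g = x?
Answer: 3794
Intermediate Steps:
x = 6
g = -4 (g = 2 - 1*6 = 2 - 6 = -4)
E(L, s) = -28 + L**2 - 4*L (E(L, s) = L*L + ((6 + L)*(-4) - 4) = L**2 + ((-24 - 4*L) - 4) = L**2 + (-28 - 4*L) = -28 + L**2 - 4*L)
(2748 + 978) + E(4*(-2 + 0), 19) = (2748 + 978) + (-28 + (4*(-2 + 0))**2 - 16*(-2 + 0)) = 3726 + (-28 + (4*(-2))**2 - 16*(-2)) = 3726 + (-28 + (-8)**2 - 4*(-8)) = 3726 + (-28 + 64 + 32) = 3726 + 68 = 3794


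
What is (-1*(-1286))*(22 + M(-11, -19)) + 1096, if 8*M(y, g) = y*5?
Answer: 82187/4 ≈ 20547.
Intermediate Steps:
M(y, g) = 5*y/8 (M(y, g) = (y*5)/8 = (5*y)/8 = 5*y/8)
(-1*(-1286))*(22 + M(-11, -19)) + 1096 = (-1*(-1286))*(22 + (5/8)*(-11)) + 1096 = 1286*(22 - 55/8) + 1096 = 1286*(121/8) + 1096 = 77803/4 + 1096 = 82187/4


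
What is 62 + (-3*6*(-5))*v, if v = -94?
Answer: -8398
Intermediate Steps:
62 + (-3*6*(-5))*v = 62 + (-3*6*(-5))*(-94) = 62 - 18*(-5)*(-94) = 62 + 90*(-94) = 62 - 8460 = -8398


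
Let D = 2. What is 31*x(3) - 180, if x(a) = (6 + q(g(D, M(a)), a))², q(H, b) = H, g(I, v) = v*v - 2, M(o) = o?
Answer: 5059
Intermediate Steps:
g(I, v) = -2 + v² (g(I, v) = v² - 2 = -2 + v²)
x(a) = (4 + a²)² (x(a) = (6 + (-2 + a²))² = (4 + a²)²)
31*x(3) - 180 = 31*(4 + 3²)² - 180 = 31*(4 + 9)² - 180 = 31*13² - 180 = 31*169 - 180 = 5239 - 180 = 5059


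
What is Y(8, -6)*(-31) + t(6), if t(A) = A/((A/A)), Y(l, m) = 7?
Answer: -211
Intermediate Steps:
t(A) = A (t(A) = A/1 = A*1 = A)
Y(8, -6)*(-31) + t(6) = 7*(-31) + 6 = -217 + 6 = -211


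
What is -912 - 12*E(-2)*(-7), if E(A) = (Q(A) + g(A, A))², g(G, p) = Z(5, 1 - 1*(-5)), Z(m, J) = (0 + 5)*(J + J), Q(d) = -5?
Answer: 253188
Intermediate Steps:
Z(m, J) = 10*J (Z(m, J) = 5*(2*J) = 10*J)
g(G, p) = 60 (g(G, p) = 10*(1 - 1*(-5)) = 10*(1 + 5) = 10*6 = 60)
E(A) = 3025 (E(A) = (-5 + 60)² = 55² = 3025)
-912 - 12*E(-2)*(-7) = -912 - 12*3025*(-7) = -912 - 36300*(-7) = -912 + 254100 = 253188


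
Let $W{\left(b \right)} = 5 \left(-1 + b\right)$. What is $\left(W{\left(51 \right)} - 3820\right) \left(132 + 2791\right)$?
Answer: $-10435110$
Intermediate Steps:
$W{\left(b \right)} = -5 + 5 b$
$\left(W{\left(51 \right)} - 3820\right) \left(132 + 2791\right) = \left(\left(-5 + 5 \cdot 51\right) - 3820\right) \left(132 + 2791\right) = \left(\left(-5 + 255\right) - 3820\right) 2923 = \left(250 - 3820\right) 2923 = \left(-3570\right) 2923 = -10435110$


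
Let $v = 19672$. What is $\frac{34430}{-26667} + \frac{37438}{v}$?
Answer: $\frac{160526093}{262296612} \approx 0.612$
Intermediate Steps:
$\frac{34430}{-26667} + \frac{37438}{v} = \frac{34430}{-26667} + \frac{37438}{19672} = 34430 \left(- \frac{1}{26667}\right) + 37438 \cdot \frac{1}{19672} = - \frac{34430}{26667} + \frac{18719}{9836} = \frac{160526093}{262296612}$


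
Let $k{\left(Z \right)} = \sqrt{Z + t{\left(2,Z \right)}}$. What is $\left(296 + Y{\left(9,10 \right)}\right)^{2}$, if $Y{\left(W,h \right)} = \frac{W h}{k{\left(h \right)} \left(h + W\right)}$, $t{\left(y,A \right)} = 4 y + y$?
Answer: $\frac{31629781}{361} + \frac{5328 \sqrt{5}}{19} \approx 88244.0$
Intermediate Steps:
$t{\left(y,A \right)} = 5 y$
$k{\left(Z \right)} = \sqrt{10 + Z}$ ($k{\left(Z \right)} = \sqrt{Z + 5 \cdot 2} = \sqrt{Z + 10} = \sqrt{10 + Z}$)
$Y{\left(W,h \right)} = \frac{W h}{\sqrt{10 + h} \left(W + h\right)}$ ($Y{\left(W,h \right)} = \frac{W h}{\sqrt{10 + h} \left(h + W\right)} = \frac{W h}{\sqrt{10 + h} \left(W + h\right)}$)
$\left(296 + Y{\left(9,10 \right)}\right)^{2} = \left(296 + 9 \cdot 10 \frac{1}{\sqrt{10 + 10}} \frac{1}{9 + 10}\right)^{2} = \left(296 + 9 \cdot 10 \frac{1}{\sqrt{20}} \cdot \frac{1}{19}\right)^{2} = \left(296 + 9 \cdot 10 \frac{\sqrt{5}}{10} \cdot \frac{1}{19}\right)^{2} = \left(296 + \frac{9 \sqrt{5}}{19}\right)^{2}$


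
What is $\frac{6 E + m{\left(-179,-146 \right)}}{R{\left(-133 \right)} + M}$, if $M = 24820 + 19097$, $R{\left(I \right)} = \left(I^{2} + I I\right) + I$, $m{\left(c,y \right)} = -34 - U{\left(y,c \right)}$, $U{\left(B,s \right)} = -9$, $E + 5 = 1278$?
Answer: $\frac{7613}{79162} \approx 0.09617$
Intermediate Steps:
$E = 1273$ ($E = -5 + 1278 = 1273$)
$m{\left(c,y \right)} = -25$ ($m{\left(c,y \right)} = -34 - -9 = -34 + 9 = -25$)
$R{\left(I \right)} = I + 2 I^{2}$ ($R{\left(I \right)} = \left(I^{2} + I^{2}\right) + I = 2 I^{2} + I = I + 2 I^{2}$)
$M = 43917$
$\frac{6 E + m{\left(-179,-146 \right)}}{R{\left(-133 \right)} + M} = \frac{6 \cdot 1273 - 25}{- 133 \left(1 + 2 \left(-133\right)\right) + 43917} = \frac{7638 - 25}{- 133 \left(1 - 266\right) + 43917} = \frac{7613}{\left(-133\right) \left(-265\right) + 43917} = \frac{7613}{35245 + 43917} = \frac{7613}{79162}$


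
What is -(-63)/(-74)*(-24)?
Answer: 756/37 ≈ 20.432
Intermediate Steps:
-(-63)/(-74)*(-24) = -(-63)*(-1)/74*(-24) = -7*9/74*(-24) = -63/74*(-24) = 756/37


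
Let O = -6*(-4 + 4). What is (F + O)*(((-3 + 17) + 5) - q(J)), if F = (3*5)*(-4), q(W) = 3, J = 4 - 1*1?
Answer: -960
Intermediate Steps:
J = 3 (J = 4 - 1 = 3)
F = -60 (F = 15*(-4) = -60)
O = 0 (O = -6*0 = 0)
(F + O)*(((-3 + 17) + 5) - q(J)) = (-60 + 0)*(((-3 + 17) + 5) - 1*3) = -60*((14 + 5) - 3) = -60*(19 - 3) = -60*16 = -960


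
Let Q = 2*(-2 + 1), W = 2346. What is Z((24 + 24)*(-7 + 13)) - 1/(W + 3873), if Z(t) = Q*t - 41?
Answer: -3837124/6219 ≈ -617.00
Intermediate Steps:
Q = -2 (Q = 2*(-1) = -2)
Z(t) = -41 - 2*t (Z(t) = -2*t - 41 = -41 - 2*t)
Z((24 + 24)*(-7 + 13)) - 1/(W + 3873) = (-41 - 2*(24 + 24)*(-7 + 13)) - 1/(2346 + 3873) = (-41 - 96*6) - 1/6219 = (-41 - 2*288) - 1*1/6219 = (-41 - 576) - 1/6219 = -617 - 1/6219 = -3837124/6219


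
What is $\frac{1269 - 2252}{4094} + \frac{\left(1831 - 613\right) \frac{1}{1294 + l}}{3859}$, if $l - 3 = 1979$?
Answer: $- \frac{73941560}{308075547} \approx -0.24001$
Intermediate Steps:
$l = 1982$ ($l = 3 + 1979 = 1982$)
$\frac{1269 - 2252}{4094} + \frac{\left(1831 - 613\right) \frac{1}{1294 + l}}{3859} = \frac{1269 - 2252}{4094} + \frac{\left(1831 - 613\right) \frac{1}{1294 + 1982}}{3859} = \left(-983\right) \frac{1}{4094} + \frac{1218}{3276} \cdot \frac{1}{3859} = - \frac{983}{4094} + 1218 \cdot \frac{1}{3276} \cdot \frac{1}{3859} = - \frac{983}{4094} + \frac{29}{78} \cdot \frac{1}{3859} = - \frac{983}{4094} + \frac{29}{301002} = - \frac{73941560}{308075547}$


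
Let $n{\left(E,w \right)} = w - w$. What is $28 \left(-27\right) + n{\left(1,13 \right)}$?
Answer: $-756$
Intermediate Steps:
$n{\left(E,w \right)} = 0$
$28 \left(-27\right) + n{\left(1,13 \right)} = 28 \left(-27\right) + 0 = -756 + 0 = -756$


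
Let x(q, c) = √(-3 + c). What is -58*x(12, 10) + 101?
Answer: 101 - 58*√7 ≈ -52.454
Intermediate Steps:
-58*x(12, 10) + 101 = -58*√(-3 + 10) + 101 = -58*√7 + 101 = 101 - 58*√7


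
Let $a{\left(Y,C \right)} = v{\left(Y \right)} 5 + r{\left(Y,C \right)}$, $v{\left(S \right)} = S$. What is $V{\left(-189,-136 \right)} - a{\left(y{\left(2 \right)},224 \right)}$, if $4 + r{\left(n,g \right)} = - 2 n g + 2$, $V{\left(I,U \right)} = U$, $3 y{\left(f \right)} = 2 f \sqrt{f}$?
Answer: $-134 + \frac{1772 \sqrt{2}}{3} \approx 701.33$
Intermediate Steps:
$y{\left(f \right)} = \frac{2 f^{\frac{3}{2}}}{3}$ ($y{\left(f \right)} = \frac{2 f \sqrt{f}}{3} = \frac{2 f^{\frac{3}{2}}}{3}$)
$r{\left(n,g \right)} = -2 - 2 g n$ ($r{\left(n,g \right)} = -4 + \left(- 2 n g + 2\right) = -4 - \left(-2 + 2 g n\right) = -2 - 2 g n$)
$a{\left(Y,C \right)} = -2 + 5 Y - 2 C Y$ ($a{\left(Y,C \right)} = Y 5 - \left(2 + 2 C Y\right) = 5 Y - \left(2 + 2 C Y\right) = -2 + 5 Y - 2 C Y$)
$V{\left(-189,-136 \right)} - a{\left(y{\left(2 \right)},224 \right)} = -136 - \left(-2 + 5 \frac{2 \cdot 2^{\frac{3}{2}}}{3} - 448 \frac{2 \cdot 2^{\frac{3}{2}}}{3}\right) = -136 - \left(-2 + 5 \frac{2 \cdot 2 \sqrt{2}}{3} - 448 \frac{2 \cdot 2 \sqrt{2}}{3}\right) = -136 - \left(-2 + 5 \frac{4 \sqrt{2}}{3} - 448 \frac{4 \sqrt{2}}{3}\right) = -136 - \left(-2 + \frac{20 \sqrt{2}}{3} - \frac{1792 \sqrt{2}}{3}\right) = -136 - \left(-2 - \frac{1772 \sqrt{2}}{3}\right) = -136 + \left(2 + \frac{1772 \sqrt{2}}{3}\right) = -134 + \frac{1772 \sqrt{2}}{3}$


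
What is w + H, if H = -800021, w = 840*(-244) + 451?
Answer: -1004530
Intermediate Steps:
w = -204509 (w = -204960 + 451 = -204509)
w + H = -204509 - 800021 = -1004530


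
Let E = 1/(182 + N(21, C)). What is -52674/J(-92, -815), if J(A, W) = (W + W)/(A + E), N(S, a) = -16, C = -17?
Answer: -402192327/135290 ≈ -2972.8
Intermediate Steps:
E = 1/166 (E = 1/(182 - 16) = 1/166 ≈ 0.0060241)
J(A, W) = 2*W/(1/166 + A) (J(A, W) = (W + W)/(A + 1/166) = (2*W)/(1/166 + A) = 2*W/(1/166 + A))
-52674/J(-92, -815) = -52674/(332*(-815)/(1 + 166*(-92))) = -52674/(332*(-815)/(1 - 15272)) = -52674/(332*(-815)/(-15271)) = -52674/(332*(-815)*(-1/15271)) = -52674/270580/15271 = -52674*15271/270580 = -402192327/135290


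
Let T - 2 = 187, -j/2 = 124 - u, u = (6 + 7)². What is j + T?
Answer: 279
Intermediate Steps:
u = 169 (u = 13² = 169)
j = 90 (j = -2*(124 - 1*169) = -2*(124 - 169) = -2*(-45) = 90)
T = 189 (T = 2 + 187 = 189)
j + T = 90 + 189 = 279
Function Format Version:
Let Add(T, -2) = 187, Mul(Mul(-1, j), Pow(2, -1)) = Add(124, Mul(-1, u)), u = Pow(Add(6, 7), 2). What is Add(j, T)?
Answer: 279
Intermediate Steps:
u = 169 (u = Pow(13, 2) = 169)
j = 90 (j = Mul(-2, Add(124, Mul(-1, 169))) = Mul(-2, Add(124, -169)) = Mul(-2, -45) = 90)
T = 189 (T = Add(2, 187) = 189)
Add(j, T) = Add(90, 189) = 279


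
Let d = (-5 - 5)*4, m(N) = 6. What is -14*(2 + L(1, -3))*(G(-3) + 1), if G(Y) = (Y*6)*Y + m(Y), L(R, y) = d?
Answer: 32452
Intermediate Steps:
d = -40 (d = -10*4 = -40)
L(R, y) = -40
G(Y) = 6 + 6*Y**2 (G(Y) = (Y*6)*Y + 6 = (6*Y)*Y + 6 = 6*Y**2 + 6 = 6 + 6*Y**2)
-14*(2 + L(1, -3))*(G(-3) + 1) = -14*(2 - 40)*((6 + 6*(-3)**2) + 1) = -(-532)*((6 + 6*9) + 1) = -(-532)*((6 + 54) + 1) = -(-532)*(60 + 1) = -(-532)*61 = -14*(-2318) = 32452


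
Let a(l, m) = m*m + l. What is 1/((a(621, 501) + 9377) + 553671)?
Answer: 1/814670 ≈ 1.2275e-6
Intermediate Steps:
a(l, m) = l + m² (a(l, m) = m² + l = l + m²)
1/((a(621, 501) + 9377) + 553671) = 1/(((621 + 501²) + 9377) + 553671) = 1/(((621 + 251001) + 9377) + 553671) = 1/((251622 + 9377) + 553671) = 1/(260999 + 553671) = 1/814670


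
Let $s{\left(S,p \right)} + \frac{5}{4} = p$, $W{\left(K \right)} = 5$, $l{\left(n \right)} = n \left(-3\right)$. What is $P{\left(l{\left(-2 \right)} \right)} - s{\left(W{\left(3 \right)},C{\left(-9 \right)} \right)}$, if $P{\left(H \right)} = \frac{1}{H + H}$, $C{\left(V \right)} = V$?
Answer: $\frac{31}{3} \approx 10.333$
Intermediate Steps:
$l{\left(n \right)} = - 3 n$
$s{\left(S,p \right)} = - \frac{5}{4} + p$
$P{\left(H \right)} = \frac{1}{2 H}$
$P{\left(l{\left(-2 \right)} \right)} - s{\left(W{\left(3 \right)},C{\left(-9 \right)} \right)} = \frac{1}{2 \left(\left(-3\right) \left(-2\right)\right)} - \left(- \frac{5}{4} - 9\right) = \frac{1}{2 \cdot 6} - - \frac{41}{4} = \frac{1}{2} \cdot \frac{1}{6} + \frac{41}{4} = \frac{1}{12} + \frac{41}{4} = \frac{31}{3}$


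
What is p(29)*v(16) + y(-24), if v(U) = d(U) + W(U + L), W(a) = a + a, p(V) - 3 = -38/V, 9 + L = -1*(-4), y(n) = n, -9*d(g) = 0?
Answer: 382/29 ≈ 13.172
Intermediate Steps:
d(g) = 0 (d(g) = -1/9*0 = 0)
L = -5 (L = -9 - 1*(-4) = -9 + 4 = -5)
p(V) = 3 - 38/V
W(a) = 2*a
v(U) = -10 + 2*U (v(U) = 0 + 2*(U - 5) = 0 + 2*(-5 + U) = 0 + (-10 + 2*U) = -10 + 2*U)
p(29)*v(16) + y(-24) = (3 - 38/29)*(-10 + 2*16) - 24 = (3 - 38*1/29)*(-10 + 32) - 24 = (3 - 38/29)*22 - 24 = (49/29)*22 - 24 = 1078/29 - 24 = 382/29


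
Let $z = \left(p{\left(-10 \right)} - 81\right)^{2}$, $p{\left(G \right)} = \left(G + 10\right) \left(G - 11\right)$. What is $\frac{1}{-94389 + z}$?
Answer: $- \frac{1}{87828} \approx -1.1386 \cdot 10^{-5}$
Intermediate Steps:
$p{\left(G \right)} = \left(-11 + G\right) \left(10 + G\right)$ ($p{\left(G \right)} = \left(10 + G\right) \left(-11 + G\right) = \left(-11 + G\right) \left(10 + G\right)$)
$z = 6561$ ($z = \left(\left(-110 + \left(-10\right)^{2} - -10\right) - 81\right)^{2} = \left(\left(-110 + 100 + 10\right) - 81\right)^{2} = \left(0 - 81\right)^{2} = \left(-81\right)^{2} = 6561$)
$\frac{1}{-94389 + z} = \frac{1}{-94389 + 6561} = \frac{1}{-87828} = - \frac{1}{87828}$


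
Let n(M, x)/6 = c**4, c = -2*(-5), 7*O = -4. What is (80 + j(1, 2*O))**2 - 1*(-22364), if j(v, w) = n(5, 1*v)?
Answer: 3609628764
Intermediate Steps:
O = -4/7 (O = (1/7)*(-4) = -4/7 ≈ -0.57143)
c = 10
n(M, x) = 60000 (n(M, x) = 6*10**4 = 6*10000 = 60000)
j(v, w) = 60000
(80 + j(1, 2*O))**2 - 1*(-22364) = (80 + 60000)**2 - 1*(-22364) = 60080**2 + 22364 = 3609606400 + 22364 = 3609628764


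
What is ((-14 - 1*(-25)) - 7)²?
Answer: 16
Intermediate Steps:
((-14 - 1*(-25)) - 7)² = ((-14 + 25) - 7)² = (11 - 7)² = 4² = 16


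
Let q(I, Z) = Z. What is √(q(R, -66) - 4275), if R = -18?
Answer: I*√4341 ≈ 65.886*I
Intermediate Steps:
√(q(R, -66) - 4275) = √(-66 - 4275) = √(-4341) = I*√4341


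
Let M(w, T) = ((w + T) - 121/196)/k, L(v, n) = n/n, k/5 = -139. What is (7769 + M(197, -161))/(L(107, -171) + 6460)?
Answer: 211657249/176023484 ≈ 1.2024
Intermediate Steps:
k = -695 (k = 5*(-139) = -695)
L(v, n) = 1
M(w, T) = 121/136220 - T/695 - w/695 (M(w, T) = ((w + T) - 121/196)/(-695) = ((T + w) - 121*1/196)*(-1/695) = ((T + w) - 121/196)*(-1/695) = (-121/196 + T + w)*(-1/695) = 121/136220 - T/695 - w/695)
(7769 + M(197, -161))/(L(107, -171) + 6460) = (7769 + (121/136220 - 1/695*(-161) - 1/695*197))/(1 + 6460) = (7769 + (121/136220 + 161/695 - 197/695))/6461 = (7769 - 1387/27244)*(1/6461) = (211657249/27244)*(1/6461) = 211657249/176023484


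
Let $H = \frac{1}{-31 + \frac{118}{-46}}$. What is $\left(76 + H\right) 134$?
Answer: $\frac{3929483}{386} \approx 10180.0$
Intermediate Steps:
$H = - \frac{23}{772}$ ($H = \frac{1}{-31 + 118 \left(- \frac{1}{46}\right)} = \frac{1}{-31 - \frac{59}{23}} = \frac{1}{- \frac{772}{23}} = - \frac{23}{772} \approx -0.029793$)
$\left(76 + H\right) 134 = \left(76 - \frac{23}{772}\right) 134 = \frac{58649}{772} \cdot 134 = \frac{3929483}{386}$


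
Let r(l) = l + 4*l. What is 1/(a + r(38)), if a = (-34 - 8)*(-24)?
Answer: 1/1198 ≈ 0.00083472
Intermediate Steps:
r(l) = 5*l
a = 1008 (a = -42*(-24) = 1008)
1/(a + r(38)) = 1/(1008 + 5*38) = 1/(1008 + 190) = 1/1198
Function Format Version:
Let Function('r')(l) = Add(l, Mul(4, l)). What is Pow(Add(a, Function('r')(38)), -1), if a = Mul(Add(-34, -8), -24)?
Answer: Rational(1, 1198) ≈ 0.00083472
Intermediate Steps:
Function('r')(l) = Mul(5, l)
a = 1008 (a = Mul(-42, -24) = 1008)
Pow(Add(a, Function('r')(38)), -1) = Pow(Add(1008, Mul(5, 38)), -1) = Pow(Add(1008, 190), -1) = Pow(1198, -1) = Rational(1, 1198)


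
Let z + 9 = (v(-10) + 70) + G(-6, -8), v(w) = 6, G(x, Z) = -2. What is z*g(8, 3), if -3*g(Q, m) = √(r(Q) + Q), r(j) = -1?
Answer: -65*√7/3 ≈ -57.325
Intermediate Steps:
g(Q, m) = -√(-1 + Q)/3
z = 65 (z = -9 + ((6 + 70) - 2) = -9 + (76 - 2) = -9 + 74 = 65)
z*g(8, 3) = 65*(-√(-1 + 8)/3) = 65*(-√7/3) = -65*√7/3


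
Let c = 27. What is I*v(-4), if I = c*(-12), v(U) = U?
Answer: 1296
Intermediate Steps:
I = -324 (I = 27*(-12) = -324)
I*v(-4) = -324*(-4) = 1296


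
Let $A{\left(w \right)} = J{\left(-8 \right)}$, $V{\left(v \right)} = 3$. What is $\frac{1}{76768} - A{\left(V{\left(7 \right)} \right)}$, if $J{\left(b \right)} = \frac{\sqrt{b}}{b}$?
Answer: $\frac{1}{76768} + \frac{i \sqrt{2}}{4} \approx 1.3026 \cdot 10^{-5} + 0.35355 i$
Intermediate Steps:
$J{\left(b \right)} = \frac{1}{\sqrt{b}}$
$A{\left(w \right)} = - \frac{i \sqrt{2}}{4}$ ($A{\left(w \right)} = \frac{1}{\sqrt{-8}} = - \frac{i \sqrt{2}}{4}$)
$\frac{1}{76768} - A{\left(V{\left(7 \right)} \right)} = \frac{1}{76768} - - \frac{i \sqrt{2}}{4} = \frac{1}{76768} + \frac{i \sqrt{2}}{4}$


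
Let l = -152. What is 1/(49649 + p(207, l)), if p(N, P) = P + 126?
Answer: 1/49623 ≈ 2.0152e-5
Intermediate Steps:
p(N, P) = 126 + P
1/(49649 + p(207, l)) = 1/(49649 + (126 - 152)) = 1/(49649 - 26) = 1/49623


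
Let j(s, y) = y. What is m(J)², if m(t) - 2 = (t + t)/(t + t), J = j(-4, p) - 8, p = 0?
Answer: 9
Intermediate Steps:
J = -8 (J = 0 - 8 = -8)
m(t) = 3 (m(t) = 2 + (t + t)/(t + t) = 2 + (2*t)/((2*t)) = 2 + (2*t)*(1/(2*t)) = 2 + 1 = 3)
m(J)² = 3² = 9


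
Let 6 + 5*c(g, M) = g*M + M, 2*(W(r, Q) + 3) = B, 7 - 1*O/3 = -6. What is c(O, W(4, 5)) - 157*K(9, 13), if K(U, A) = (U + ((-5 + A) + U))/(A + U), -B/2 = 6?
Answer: -14231/55 ≈ -258.75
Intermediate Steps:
O = 39 (O = 21 - 3*(-6) = 21 + 18 = 39)
B = -12 (B = -2*6 = -12)
K(U, A) = (-5 + A + 2*U)/(A + U) (K(U, A) = (U + (-5 + A + U))/(A + U) = (-5 + A + 2*U)/(A + U))
W(r, Q) = -9 (W(r, Q) = -3 + (½)*(-12) = -3 - 6 = -9)
c(g, M) = -6/5 + M/5 + M*g/5 (c(g, M) = -6/5 + (g*M + M)/5 = -6/5 + (M*g + M)/5 = -6/5 + (M + M*g)/5 = -6/5 + (M/5 + M*g/5) = -6/5 + M/5 + M*g/5)
c(O, W(4, 5)) - 157*K(9, 13) = (-6/5 + (⅕)*(-9) + (⅕)*(-9)*39) - 157*(-5 + 13 + 2*9)/(13 + 9) = (-6/5 - 9/5 - 351/5) - 157*(-5 + 13 + 18)/22 = -366/5 - 157*26/22 = -366/5 - 157*13/11 = -366/5 - 2041/11 = -14231/55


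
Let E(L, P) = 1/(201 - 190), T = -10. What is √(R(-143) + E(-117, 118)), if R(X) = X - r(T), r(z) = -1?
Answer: I*√17171/11 ≈ 11.913*I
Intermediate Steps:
E(L, P) = 1/11
R(X) = 1 + X (R(X) = X - 1*(-1) = X + 1 = 1 + X)
√(R(-143) + E(-117, 118)) = √((1 - 143) + 1/11) = √(-142 + 1/11) = √(-1561/11) = I*√17171/11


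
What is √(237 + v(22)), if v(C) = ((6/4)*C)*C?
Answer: 3*√107 ≈ 31.032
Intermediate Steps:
v(C) = 3*C²/2 (v(C) = ((6*(¼))*C)*C = (3*C/2)*C = 3*C²/2)
√(237 + v(22)) = √(237 + (3/2)*22²) = √(237 + (3/2)*484) = √(237 + 726) = √963 = 3*√107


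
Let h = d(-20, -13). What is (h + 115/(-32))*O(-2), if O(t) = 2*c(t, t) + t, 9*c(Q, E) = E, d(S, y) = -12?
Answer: 5489/144 ≈ 38.118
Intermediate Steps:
c(Q, E) = E/9
O(t) = 11*t/9 (O(t) = 2*(t/9) + t = 2*t/9 + t = 11*t/9)
h = -12
(h + 115/(-32))*O(-2) = (-12 + 115/(-32))*((11/9)*(-2)) = (-12 + 115*(-1/32))*(-22/9) = (-12 - 115/32)*(-22/9) = -499/32*(-22/9) = 5489/144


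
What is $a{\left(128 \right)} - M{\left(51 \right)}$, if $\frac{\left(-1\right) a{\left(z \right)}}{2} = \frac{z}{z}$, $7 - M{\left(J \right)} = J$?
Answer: $42$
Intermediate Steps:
$M{\left(J \right)} = 7 - J$
$a{\left(z \right)} = -2$ ($a{\left(z \right)} = - 2 \frac{z}{z} = \left(-2\right) 1 = -2$)
$a{\left(128 \right)} - M{\left(51 \right)} = -2 - \left(7 - 51\right) = -2 - -44 = -2 + 44 = 42$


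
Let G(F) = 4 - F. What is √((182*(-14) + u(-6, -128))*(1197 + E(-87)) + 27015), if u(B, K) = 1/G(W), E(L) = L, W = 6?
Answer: 14*I*√14295 ≈ 1673.9*I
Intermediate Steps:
u(B, K) = -½ (u(B, K) = 1/(4 - 1*6) = 1/(4 - 6) = 1/(-2) = -½)
√((182*(-14) + u(-6, -128))*(1197 + E(-87)) + 27015) = √((182*(-14) - ½)*(1197 - 87) + 27015) = √((-2548 - ½)*1110 + 27015) = √(-5097/2*1110 + 27015) = √(-2828835 + 27015) = √(-2801820) = 14*I*√14295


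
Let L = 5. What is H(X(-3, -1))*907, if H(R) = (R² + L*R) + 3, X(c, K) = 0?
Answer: 2721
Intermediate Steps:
H(R) = 3 + R² + 5*R (H(R) = (R² + 5*R) + 3 = 3 + R² + 5*R)
H(X(-3, -1))*907 = (3 + 0² + 5*0)*907 = (3 + 0 + 0)*907 = 3*907 = 2721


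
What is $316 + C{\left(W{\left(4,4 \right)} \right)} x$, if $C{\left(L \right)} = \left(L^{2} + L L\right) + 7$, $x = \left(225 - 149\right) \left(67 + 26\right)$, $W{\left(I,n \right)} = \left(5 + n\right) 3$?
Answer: $10354936$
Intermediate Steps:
$W{\left(I,n \right)} = 15 + 3 n$
$x = 7068$ ($x = 76 \cdot 93 = 7068$)
$C{\left(L \right)} = 7 + 2 L^{2}$ ($C{\left(L \right)} = \left(L^{2} + L^{2}\right) + 7 = 2 L^{2} + 7 = 7 + 2 L^{2}$)
$316 + C{\left(W{\left(4,4 \right)} \right)} x = 316 + \left(7 + 2 \left(15 + 3 \cdot 4\right)^{2}\right) 7068 = 316 + \left(7 + 2 \left(15 + 12\right)^{2}\right) 7068 = 316 + \left(7 + 2 \cdot 27^{2}\right) 7068 = 316 + \left(7 + 2 \cdot 729\right) 7068 = 316 + \left(7 + 1458\right) 7068 = 316 + 1465 \cdot 7068 = 316 + 10354620 = 10354936$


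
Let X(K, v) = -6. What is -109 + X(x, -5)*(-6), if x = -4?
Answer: -73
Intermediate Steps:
-109 + X(x, -5)*(-6) = -109 - 6*(-6) = -109 + 36 = -73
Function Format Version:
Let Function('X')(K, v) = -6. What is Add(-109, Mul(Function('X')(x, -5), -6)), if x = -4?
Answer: -73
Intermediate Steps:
Add(-109, Mul(Function('X')(x, -5), -6)) = Add(-109, Mul(-6, -6)) = Add(-109, 36) = -73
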